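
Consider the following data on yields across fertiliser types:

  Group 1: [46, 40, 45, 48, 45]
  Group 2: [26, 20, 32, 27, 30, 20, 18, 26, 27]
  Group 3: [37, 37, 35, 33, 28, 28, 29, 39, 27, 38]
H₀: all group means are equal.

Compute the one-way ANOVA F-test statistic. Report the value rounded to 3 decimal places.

Group means [44.80, 25.11, 33.10], grand mean 32.542
SSB = Σnᵢ(x̄ᵢ−x̄)² = 1251.369; SSW = ΣΣ(x−x̄ᵢ)² = 416.589
MSB = 1251.369/2 = 625.6847; MSW = 416.589/21 = 19.8376
F = MSB/MSW = 31.5404
df = (2, 21)

test statistic = 31.540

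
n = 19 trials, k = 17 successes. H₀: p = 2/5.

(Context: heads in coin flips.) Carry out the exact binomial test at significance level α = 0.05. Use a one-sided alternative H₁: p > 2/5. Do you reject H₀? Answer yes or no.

Exact binomial: n=19, k=17, p₀=2/5=0.4000
P(X≥17) from Σ C(n,i)·p₀^i·(1−p₀)^(n−i)
p-value (one-sided, H₁ greater) = 0.00001
At α=0.05: p < α → reject H₀

reject H₀: yes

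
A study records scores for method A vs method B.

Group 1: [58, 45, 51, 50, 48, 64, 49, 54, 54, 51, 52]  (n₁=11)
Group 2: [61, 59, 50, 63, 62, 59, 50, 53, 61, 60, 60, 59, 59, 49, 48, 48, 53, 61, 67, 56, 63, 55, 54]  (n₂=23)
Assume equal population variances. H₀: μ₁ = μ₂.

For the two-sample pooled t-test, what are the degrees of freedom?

df = n₁ + n₂ − 2 = 11 + 23 − 2 = 32

degrees of freedom = 32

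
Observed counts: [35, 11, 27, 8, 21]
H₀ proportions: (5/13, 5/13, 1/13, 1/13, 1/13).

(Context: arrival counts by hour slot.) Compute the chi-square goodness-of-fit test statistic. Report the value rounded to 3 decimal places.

n = 102; E_i = n·p_i = [39.23, 39.23, 7.85, 7.85, 7.85]
χ² = (35−39.23)²/39.23 + (11−39.23)²/39.23 + (27−7.85)²/7.85 + (8−7.85)²/7.85 + (21−7.85)²/7.85 = 89.5843
df = 4

test statistic = 89.584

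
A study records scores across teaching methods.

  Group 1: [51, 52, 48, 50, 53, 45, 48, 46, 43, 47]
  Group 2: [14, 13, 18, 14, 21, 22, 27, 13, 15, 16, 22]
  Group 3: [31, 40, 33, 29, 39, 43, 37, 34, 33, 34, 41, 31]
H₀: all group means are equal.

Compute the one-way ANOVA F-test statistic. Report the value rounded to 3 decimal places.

test statistic = 140.898

Group means [48.30, 17.73, 35.42], grand mean 33.424
SSB = Σnᵢ(x̄ᵢ−x̄)² = 4970.862; SSW = ΣΣ(x−x̄ᵢ)² = 529.198
MSB = 4970.862/2 = 2485.4311; MSW = 529.198/30 = 17.6399
F = MSB/MSW = 140.8979
df = (2, 30)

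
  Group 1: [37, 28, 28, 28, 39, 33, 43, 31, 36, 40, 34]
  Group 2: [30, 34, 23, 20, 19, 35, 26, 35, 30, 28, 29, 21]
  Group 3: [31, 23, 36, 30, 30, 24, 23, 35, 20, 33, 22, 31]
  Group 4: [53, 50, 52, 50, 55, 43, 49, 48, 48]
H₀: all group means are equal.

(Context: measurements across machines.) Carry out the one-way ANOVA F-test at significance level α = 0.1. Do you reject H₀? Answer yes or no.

Group means [34.27, 27.50, 28.17, 49.78], grand mean 33.932
SSB = Σnᵢ(x̄ᵢ−x̄)² = 3156.391; SSW = ΣΣ(x−x̄ᵢ)² = 1060.404
MSB = 3156.391/3 = 1052.1305; MSW = 1060.404/40 = 26.5101
F = MSB/MSW = 39.6879
df = (3, 40)
p-value (upper-tail) = 0.00000
At α=0.1: p < α → reject H₀

reject H₀: yes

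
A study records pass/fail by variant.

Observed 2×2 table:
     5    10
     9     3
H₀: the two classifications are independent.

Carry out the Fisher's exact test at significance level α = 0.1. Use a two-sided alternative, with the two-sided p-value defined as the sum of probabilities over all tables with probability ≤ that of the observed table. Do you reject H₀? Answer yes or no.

Margins: r₁=15, r₂=12, c₁=14, c₂=13, n=27
p_obs = C(15,5)·C(12,9)/C(27,14); sum pmf over tables with pmf ≤ p_obs
p-value (two-sided) = 0.05424
At α=0.1: p < α → reject H₀

reject H₀: yes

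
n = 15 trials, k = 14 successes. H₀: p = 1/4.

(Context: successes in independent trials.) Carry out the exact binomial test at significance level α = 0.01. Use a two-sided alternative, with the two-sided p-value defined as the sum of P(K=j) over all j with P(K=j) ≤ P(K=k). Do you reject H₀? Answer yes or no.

reject H₀: yes

Exact binomial: n=15, k=14, p₀=1/4=0.2500
P(X=j) = C(n,j)·p₀^j·(1−p₀)^(n−j); p = Σ P(X=j) over j with P(X=j) ≤ P(X=14)
p-value (two-sided) = 0.00000
At α=0.01: p < α → reject H₀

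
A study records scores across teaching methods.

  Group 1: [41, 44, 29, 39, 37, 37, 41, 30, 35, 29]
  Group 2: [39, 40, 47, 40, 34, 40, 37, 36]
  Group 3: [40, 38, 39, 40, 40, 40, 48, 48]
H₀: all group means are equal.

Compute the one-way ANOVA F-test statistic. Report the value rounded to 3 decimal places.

test statistic = 3.193

Group means [36.20, 39.12, 41.62], grand mean 38.769
SSB = Σnᵢ(x̄ᵢ−x̄)² = 132.265; SSW = ΣΣ(x−x̄ᵢ)² = 476.350
MSB = 132.265/2 = 66.1327; MSW = 476.350/23 = 20.7109
F = MSB/MSW = 3.1931
df = (2, 23)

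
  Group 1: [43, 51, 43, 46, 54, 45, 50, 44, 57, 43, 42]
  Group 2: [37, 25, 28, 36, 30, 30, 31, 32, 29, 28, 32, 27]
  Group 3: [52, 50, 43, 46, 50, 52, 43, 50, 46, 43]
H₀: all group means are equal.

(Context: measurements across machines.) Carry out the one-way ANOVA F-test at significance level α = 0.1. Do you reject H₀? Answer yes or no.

Group means [47.09, 30.42, 47.50], grand mean 41.152
SSB = Σnᵢ(x̄ᵢ−x̄)² = 2173.917; SSW = ΣΣ(x−x̄ᵢ)² = 520.326
MSB = 2173.917/2 = 1086.9583; MSW = 520.326/30 = 17.3442
F = MSB/MSW = 62.6699
df = (2, 30)
p-value (upper-tail) = 0.00000
At α=0.1: p < α → reject H₀

reject H₀: yes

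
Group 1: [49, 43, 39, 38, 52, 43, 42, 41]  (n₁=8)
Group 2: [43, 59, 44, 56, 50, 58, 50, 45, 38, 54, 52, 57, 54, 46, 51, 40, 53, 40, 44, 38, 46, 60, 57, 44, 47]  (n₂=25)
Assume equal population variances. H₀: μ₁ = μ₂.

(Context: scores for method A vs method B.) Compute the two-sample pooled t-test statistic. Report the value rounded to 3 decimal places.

test statistic = -2.175

x̄₁=43.375, s₁=4.809, n₁=8
x̄₂=49.040, s₂=6.810, n₂=25
s_p² = [7·4.809² + 24·6.810²]/31 = 41.1237
SE = √(s_p²·(1/8+1/25)) = 2.6049
t = (43.375−49.040)/2.6049 = -2.1748
df = 31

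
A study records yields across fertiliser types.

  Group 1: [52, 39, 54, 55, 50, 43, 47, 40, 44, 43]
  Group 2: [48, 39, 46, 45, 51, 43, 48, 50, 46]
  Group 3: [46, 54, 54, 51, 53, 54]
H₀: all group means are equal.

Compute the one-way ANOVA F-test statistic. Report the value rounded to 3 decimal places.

test statistic = 3.373

Group means [46.70, 46.22, 52.00], grand mean 47.800
SSB = Σnᵢ(x̄ᵢ−x̄)² = 140.344; SSW = ΣΣ(x−x̄ᵢ)² = 457.656
MSB = 140.344/2 = 70.1722; MSW = 457.656/22 = 20.8025
F = MSB/MSW = 3.3733
df = (2, 22)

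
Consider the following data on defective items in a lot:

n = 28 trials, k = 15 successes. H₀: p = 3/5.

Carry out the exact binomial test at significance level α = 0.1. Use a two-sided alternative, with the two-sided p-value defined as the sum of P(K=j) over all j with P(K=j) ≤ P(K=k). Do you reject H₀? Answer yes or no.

reject H₀: no

Exact binomial: n=28, k=15, p₀=3/5=0.6000
P(X=j) = C(n,j)·p₀^j·(1−p₀)^(n−j); p = Σ P(X=j) over j with P(X=j) ≤ P(X=15)
p-value (two-sided) = 0.56380
At α=0.1: p ≥ α → fail to reject H₀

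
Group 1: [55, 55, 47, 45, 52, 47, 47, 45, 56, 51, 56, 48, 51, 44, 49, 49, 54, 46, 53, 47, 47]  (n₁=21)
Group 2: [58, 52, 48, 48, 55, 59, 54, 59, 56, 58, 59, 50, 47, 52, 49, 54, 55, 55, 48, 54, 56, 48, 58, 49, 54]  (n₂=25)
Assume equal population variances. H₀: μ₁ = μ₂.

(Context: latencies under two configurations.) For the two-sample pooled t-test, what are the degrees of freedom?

degrees of freedom = 44

df = n₁ + n₂ − 2 = 21 + 25 − 2 = 44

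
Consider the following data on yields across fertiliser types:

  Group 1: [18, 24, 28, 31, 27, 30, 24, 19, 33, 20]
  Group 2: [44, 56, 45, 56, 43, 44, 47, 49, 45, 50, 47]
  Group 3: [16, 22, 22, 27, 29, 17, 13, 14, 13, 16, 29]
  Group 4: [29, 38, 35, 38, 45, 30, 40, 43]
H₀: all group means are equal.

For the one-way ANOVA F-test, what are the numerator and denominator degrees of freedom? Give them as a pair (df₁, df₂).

k = 4 groups, N = 40 total
df = (k−1, N−k) = (4−1, 40−4) = (3, 36)

degrees of freedom = [3, 36]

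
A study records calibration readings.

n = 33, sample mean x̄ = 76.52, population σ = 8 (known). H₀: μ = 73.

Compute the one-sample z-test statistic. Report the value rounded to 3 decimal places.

SE = σ/√n = 8/√33 = 1.3926
z = (x̄−μ₀)/SE = (76.52−73)/1.3926 = 2.5276

test statistic = 2.528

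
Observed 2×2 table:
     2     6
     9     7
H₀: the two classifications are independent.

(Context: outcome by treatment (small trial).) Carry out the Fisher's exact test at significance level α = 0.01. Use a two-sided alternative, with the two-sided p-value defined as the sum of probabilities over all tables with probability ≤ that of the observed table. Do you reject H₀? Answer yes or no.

reject H₀: no

Margins: r₁=8, r₂=16, c₁=11, c₂=13, n=24
p_obs = C(8,2)·C(16,9)/C(24,11); sum pmf over tables with pmf ≤ p_obs
p-value (two-sided) = 0.21080
At α=0.01: p ≥ α → fail to reject H₀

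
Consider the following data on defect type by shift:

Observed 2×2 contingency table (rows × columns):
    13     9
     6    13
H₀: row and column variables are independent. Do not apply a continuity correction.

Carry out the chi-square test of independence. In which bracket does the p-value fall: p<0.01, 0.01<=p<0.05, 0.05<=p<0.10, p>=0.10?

p-value bracket: 0.05<=p<0.10

Row totals [22, 19], col totals [19, 22], n=41
χ² = (13−10.20)²/10.20 + (9−11.80)²/11.80 + (6−8.80)²/8.80 + (13−10.20)²/10.20 = 3.1033
df = 1
p-value (upper-tail) = 0.07813
→ bracket: 0.05<=p<0.10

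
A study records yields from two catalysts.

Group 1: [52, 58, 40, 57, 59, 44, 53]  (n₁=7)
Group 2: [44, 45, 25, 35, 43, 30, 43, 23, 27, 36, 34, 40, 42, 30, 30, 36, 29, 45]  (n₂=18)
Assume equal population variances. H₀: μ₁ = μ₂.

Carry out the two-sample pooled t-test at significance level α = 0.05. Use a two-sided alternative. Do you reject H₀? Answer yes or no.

reject H₀: yes

x̄₁=51.857, s₁=7.290, n₁=7
x̄₂=35.389, s₂=7.285, n₂=18
s_p² = [6·7.290² + 17·7.285²]/23 = 53.0928
SE = √(s_p²·(1/7+1/18)) = 3.2457
t = (51.857−35.389)/3.2457 = 5.0739
df = 23
p-value (two-sided) = 0.00004
At α=0.05: p < α → reject H₀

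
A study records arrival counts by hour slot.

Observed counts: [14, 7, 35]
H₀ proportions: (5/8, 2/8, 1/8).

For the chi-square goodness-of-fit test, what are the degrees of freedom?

degrees of freedom = 2

df = k − 1 = 3 − 1 = 2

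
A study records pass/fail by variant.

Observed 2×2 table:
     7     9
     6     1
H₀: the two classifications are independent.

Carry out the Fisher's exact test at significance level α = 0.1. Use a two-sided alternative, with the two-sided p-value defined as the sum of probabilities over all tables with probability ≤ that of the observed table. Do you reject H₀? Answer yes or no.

reject H₀: yes

Margins: r₁=16, r₂=7, c₁=13, c₂=10, n=23
p_obs = C(16,7)·C(7,6)/C(23,13); sum pmf over tables with pmf ≤ p_obs
p-value (two-sided) = 0.08862
At α=0.1: p < α → reject H₀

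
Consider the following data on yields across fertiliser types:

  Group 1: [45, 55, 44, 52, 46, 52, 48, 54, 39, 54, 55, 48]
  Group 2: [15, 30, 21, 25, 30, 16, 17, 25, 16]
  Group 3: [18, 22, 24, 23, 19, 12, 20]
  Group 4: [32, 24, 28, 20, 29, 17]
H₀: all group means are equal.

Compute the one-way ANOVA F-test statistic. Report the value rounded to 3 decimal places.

Group means [49.33, 21.67, 19.71, 25.00], grand mean 31.618
SSB = Σnᵢ(x̄ᵢ−x̄)² = 5911.934; SSW = ΣΣ(x−x̄ᵢ)² = 844.095
MSB = 5911.934/3 = 1970.6447; MSW = 844.095/30 = 28.1365
F = MSB/MSW = 70.0387
df = (3, 30)

test statistic = 70.039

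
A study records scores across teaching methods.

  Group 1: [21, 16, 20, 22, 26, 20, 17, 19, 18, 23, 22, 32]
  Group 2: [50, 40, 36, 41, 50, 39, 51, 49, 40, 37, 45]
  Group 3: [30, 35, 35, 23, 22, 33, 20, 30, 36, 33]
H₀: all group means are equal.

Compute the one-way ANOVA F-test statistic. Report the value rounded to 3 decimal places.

Group means [21.33, 43.45, 29.70], grand mean 31.242
SSB = Σnᵢ(x̄ᵢ−x̄)² = 2842.567; SSW = ΣΣ(x−x̄ᵢ)² = 845.494
MSB = 2842.567/2 = 1421.2833; MSW = 845.494/30 = 28.1831
F = MSB/MSW = 50.4303
df = (2, 30)

test statistic = 50.430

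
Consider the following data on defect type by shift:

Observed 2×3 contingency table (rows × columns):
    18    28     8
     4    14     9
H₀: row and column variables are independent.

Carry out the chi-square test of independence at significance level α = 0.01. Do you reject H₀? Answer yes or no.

reject H₀: no

Row totals [54, 27], col totals [22, 42, 17], n=81
χ² = (18−14.67)²/14.67 + (28−28.00)²/28.00 + (8−11.33)²/11.33 + (4−7.33)²/7.33 + (14−14.00)²/14.00 + (9−5.67)²/5.67 = 5.2139
df = 2
p-value (upper-tail) = 0.07376
At α=0.01: p ≥ α → fail to reject H₀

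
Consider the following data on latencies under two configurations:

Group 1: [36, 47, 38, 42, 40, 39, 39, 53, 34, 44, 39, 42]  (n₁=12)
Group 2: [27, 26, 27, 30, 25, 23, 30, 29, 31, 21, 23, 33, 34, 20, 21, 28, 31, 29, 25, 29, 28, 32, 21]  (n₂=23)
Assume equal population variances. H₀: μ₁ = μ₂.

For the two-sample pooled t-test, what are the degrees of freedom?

df = n₁ + n₂ − 2 = 12 + 23 − 2 = 33

degrees of freedom = 33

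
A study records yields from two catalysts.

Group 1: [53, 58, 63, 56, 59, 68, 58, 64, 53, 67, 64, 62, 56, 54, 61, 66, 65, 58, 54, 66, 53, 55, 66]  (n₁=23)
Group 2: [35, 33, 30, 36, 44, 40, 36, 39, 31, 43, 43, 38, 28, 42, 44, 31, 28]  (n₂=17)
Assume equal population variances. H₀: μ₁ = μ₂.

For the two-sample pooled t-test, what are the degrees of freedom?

df = n₁ + n₂ − 2 = 23 + 17 − 2 = 38

degrees of freedom = 38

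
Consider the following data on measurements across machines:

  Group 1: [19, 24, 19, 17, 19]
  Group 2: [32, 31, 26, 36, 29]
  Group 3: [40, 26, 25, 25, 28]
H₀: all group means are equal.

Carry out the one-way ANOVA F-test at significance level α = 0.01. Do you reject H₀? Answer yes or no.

Group means [19.60, 30.80, 28.80], grand mean 26.400
SSB = Σnᵢ(x̄ᵢ−x̄)² = 356.800; SSW = ΣΣ(x−x̄ᵢ)² = 244.800
MSB = 356.800/2 = 178.4000; MSW = 244.800/12 = 20.4000
F = MSB/MSW = 8.7451
df = (2, 12)
p-value (upper-tail) = 0.00454
At α=0.01: p < α → reject H₀

reject H₀: yes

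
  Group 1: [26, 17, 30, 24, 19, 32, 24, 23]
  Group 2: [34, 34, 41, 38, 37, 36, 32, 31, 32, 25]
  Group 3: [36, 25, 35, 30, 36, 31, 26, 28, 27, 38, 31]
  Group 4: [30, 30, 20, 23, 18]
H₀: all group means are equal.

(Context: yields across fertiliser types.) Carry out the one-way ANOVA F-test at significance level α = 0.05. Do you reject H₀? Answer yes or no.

reject H₀: yes

Group means [24.38, 34.00, 31.18, 24.20], grand mean 29.382
SSB = Σnᵢ(x̄ᵢ−x̄)² = 583.718; SSW = ΣΣ(x−x̄ᵢ)² = 680.311
MSB = 583.718/3 = 194.5727; MSW = 680.311/30 = 22.6770
F = MSB/MSW = 8.5802
df = (3, 30)
p-value (upper-tail) = 0.00029
At α=0.05: p < α → reject H₀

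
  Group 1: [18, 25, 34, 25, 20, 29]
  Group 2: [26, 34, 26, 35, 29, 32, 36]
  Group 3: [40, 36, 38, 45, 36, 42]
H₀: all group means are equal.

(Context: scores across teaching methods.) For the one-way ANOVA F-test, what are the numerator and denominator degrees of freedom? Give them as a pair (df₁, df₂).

k = 3 groups, N = 19 total
df = (k−1, N−k) = (3−1, 19−3) = (2, 16)

degrees of freedom = [2, 16]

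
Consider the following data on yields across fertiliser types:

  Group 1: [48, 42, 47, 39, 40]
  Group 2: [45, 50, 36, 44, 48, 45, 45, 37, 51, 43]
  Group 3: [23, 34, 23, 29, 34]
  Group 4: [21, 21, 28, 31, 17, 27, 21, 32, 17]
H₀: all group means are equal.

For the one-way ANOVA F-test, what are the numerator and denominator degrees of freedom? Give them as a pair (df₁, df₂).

k = 4 groups, N = 29 total
df = (k−1, N−k) = (4−1, 29−4) = (3, 25)

degrees of freedom = [3, 25]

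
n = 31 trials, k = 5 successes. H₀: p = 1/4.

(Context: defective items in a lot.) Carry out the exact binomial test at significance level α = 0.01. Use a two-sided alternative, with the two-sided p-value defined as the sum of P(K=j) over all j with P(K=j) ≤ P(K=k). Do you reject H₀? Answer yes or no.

reject H₀: no

Exact binomial: n=31, k=5, p₀=1/4=0.2500
P(X=j) = C(n,j)·p₀^j·(1−p₀)^(n−j); p = Σ P(X=j) over j with P(X=j) ≤ P(X=5)
p-value (two-sided) = 0.30486
At α=0.01: p ≥ α → fail to reject H₀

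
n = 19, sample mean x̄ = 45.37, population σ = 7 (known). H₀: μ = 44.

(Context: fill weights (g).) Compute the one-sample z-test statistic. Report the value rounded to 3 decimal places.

SE = σ/√n = 7/√19 = 1.6059
z = (x̄−μ₀)/SE = (45.37−44)/1.6059 = 0.8531

test statistic = 0.853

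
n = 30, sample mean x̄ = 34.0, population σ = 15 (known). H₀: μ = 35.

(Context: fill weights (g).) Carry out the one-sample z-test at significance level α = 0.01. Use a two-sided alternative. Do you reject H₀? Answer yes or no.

SE = σ/√n = 15/√30 = 2.7386
z = (x̄−μ₀)/SE = (34.0−35)/2.7386 = -0.3651
p-value (two-sided) = 0.71500
At α=0.01: p ≥ α → fail to reject H₀

reject H₀: no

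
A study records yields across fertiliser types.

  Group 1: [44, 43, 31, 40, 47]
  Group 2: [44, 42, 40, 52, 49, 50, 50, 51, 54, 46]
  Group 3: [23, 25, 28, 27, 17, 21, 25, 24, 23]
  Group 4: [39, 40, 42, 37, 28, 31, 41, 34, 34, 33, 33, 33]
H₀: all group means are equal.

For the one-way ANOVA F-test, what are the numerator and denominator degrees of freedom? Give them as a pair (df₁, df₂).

k = 4 groups, N = 36 total
df = (k−1, N−k) = (4−1, 36−4) = (3, 32)

degrees of freedom = [3, 32]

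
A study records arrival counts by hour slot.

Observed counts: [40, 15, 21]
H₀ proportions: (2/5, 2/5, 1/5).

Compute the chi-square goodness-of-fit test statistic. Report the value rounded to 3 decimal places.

n = 76; E_i = n·p_i = [30.40, 30.40, 15.20]
χ² = (40−30.40)²/30.40 + (15−30.40)²/30.40 + (21−15.20)²/15.20 = 13.0461
df = 2

test statistic = 13.046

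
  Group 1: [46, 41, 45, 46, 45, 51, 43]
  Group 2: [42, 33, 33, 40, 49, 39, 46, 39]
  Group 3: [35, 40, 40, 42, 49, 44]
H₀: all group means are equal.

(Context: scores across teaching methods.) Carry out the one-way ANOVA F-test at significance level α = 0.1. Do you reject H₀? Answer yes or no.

reject H₀: no

Group means [45.29, 40.12, 41.67], grand mean 42.286
SSB = Σnᵢ(x̄ᵢ−x̄)² = 102.649; SSW = ΣΣ(x−x̄ᵢ)² = 387.637
MSB = 102.649/2 = 51.3244; MSW = 387.637/18 = 21.5354
F = MSB/MSW = 2.3833
df = (2, 18)
p-value (upper-tail) = 0.12072
At α=0.1: p ≥ α → fail to reject H₀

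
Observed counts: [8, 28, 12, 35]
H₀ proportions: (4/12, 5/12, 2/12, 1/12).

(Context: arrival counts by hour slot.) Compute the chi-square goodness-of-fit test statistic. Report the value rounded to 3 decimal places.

n = 83; E_i = n·p_i = [27.67, 34.58, 13.83, 6.92]
χ² = (8−27.67)²/27.67 + (28−34.58)²/34.58 + (12−13.83)²/13.83 + (35−6.92)²/6.92 = 129.5012
df = 3

test statistic = 129.501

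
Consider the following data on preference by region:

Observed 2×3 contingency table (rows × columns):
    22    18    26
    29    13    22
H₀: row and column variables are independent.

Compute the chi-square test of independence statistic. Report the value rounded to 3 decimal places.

test statistic = 2.070

Row totals [66, 64], col totals [51, 31, 48], n=130
χ² = (22−25.89)²/25.89 + (18−15.74)²/15.74 + (26−24.37)²/24.37 + (29−25.11)²/25.11 + (13−15.26)²/15.26 + (22−23.63)²/23.63 = 2.0703
df = 2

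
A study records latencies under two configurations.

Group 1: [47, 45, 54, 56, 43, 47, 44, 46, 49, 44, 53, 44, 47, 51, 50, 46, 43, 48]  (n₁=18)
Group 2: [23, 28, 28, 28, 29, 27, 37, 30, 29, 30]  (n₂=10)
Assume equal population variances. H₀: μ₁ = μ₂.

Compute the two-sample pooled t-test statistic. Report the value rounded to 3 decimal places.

test statistic = 12.694

x̄₁=47.611, s₁=3.867, n₁=18
x̄₂=28.900, s₂=3.479, n₂=10
s_p² = [17·3.867² + 9·3.479²]/26 = 13.9684
SE = √(s_p²·(1/18+1/10)) = 1.4741
t = (47.611−28.900)/1.4741 = 12.6936
df = 26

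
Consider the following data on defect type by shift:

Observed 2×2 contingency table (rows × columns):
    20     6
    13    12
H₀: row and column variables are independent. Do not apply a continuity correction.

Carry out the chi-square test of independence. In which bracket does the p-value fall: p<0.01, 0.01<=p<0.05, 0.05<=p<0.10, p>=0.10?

p-value bracket: 0.05<=p<0.10

Row totals [26, 25], col totals [33, 18], n=51
χ² = (20−16.82)²/16.82 + (6−9.18)²/9.18 + (13−16.18)²/16.18 + (12−8.82)²/8.82 = 3.4666
df = 1
p-value (upper-tail) = 0.06262
→ bracket: 0.05<=p<0.10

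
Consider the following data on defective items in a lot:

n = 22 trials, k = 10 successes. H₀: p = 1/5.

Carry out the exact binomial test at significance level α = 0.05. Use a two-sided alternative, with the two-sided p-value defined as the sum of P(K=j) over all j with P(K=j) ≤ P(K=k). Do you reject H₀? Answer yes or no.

Exact binomial: n=22, k=10, p₀=1/5=0.2000
P(X=j) = C(n,j)·p₀^j·(1−p₀)^(n−j); p = Σ P(X=j) over j with P(X=j) ≤ P(X=10)
p-value (two-sided) = 0.00614
At α=0.05: p < α → reject H₀

reject H₀: yes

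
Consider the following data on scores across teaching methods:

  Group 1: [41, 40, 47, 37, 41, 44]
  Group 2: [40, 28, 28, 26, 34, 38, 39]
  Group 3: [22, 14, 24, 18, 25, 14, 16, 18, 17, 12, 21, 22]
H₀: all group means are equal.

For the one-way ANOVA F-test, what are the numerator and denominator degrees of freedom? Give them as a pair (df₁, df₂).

k = 3 groups, N = 25 total
df = (k−1, N−k) = (3−1, 25−3) = (2, 22)

degrees of freedom = [2, 22]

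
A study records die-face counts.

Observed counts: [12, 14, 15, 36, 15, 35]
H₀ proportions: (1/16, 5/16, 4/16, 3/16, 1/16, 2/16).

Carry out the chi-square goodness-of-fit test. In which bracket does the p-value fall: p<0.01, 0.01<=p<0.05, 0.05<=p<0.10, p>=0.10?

p-value bracket: p<0.01

n = 127; E_i = n·p_i = [7.94, 39.69, 31.75, 23.81, 7.94, 15.88]
χ² = (12−7.94)²/7.94 + (14−39.69)²/39.69 + (15−31.75)²/31.75 + (36−23.81)²/23.81 + (15−7.94)²/7.94 + (35−15.88)²/15.88 = 63.1039
df = 5
p-value (upper-tail) = 0.00000
→ bracket: p<0.01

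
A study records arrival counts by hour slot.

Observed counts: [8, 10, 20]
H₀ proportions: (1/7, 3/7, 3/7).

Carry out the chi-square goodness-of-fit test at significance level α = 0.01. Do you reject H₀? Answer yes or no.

n = 38; E_i = n·p_i = [5.43, 16.29, 16.29]
χ² = (8−5.43)²/5.43 + (10−16.29)²/16.29 + (20−16.29)²/16.29 = 4.4912
df = 2
p-value (upper-tail) = 0.10586
At α=0.01: p ≥ α → fail to reject H₀

reject H₀: no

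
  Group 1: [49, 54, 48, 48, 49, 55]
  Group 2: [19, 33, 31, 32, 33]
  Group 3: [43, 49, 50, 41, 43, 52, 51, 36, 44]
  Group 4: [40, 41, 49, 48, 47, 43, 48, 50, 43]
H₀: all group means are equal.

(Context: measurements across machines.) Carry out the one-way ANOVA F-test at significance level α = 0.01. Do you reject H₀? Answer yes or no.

reject H₀: yes

Group means [50.50, 29.60, 45.44, 45.44], grand mean 43.759
SSB = Σnᵢ(x̄ᵢ−x̄)² = 1326.166; SSW = ΣΣ(x−x̄ᵢ)² = 533.144
MSB = 1326.166/3 = 442.0553; MSW = 533.144/25 = 21.3258
F = MSB/MSW = 20.7287
df = (3, 25)
p-value (upper-tail) = 0.00000
At α=0.01: p < α → reject H₀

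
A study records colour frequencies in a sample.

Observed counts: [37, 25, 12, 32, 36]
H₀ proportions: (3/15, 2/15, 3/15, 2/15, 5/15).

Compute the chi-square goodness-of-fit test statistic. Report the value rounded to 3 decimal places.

test statistic = 25.750

n = 142; E_i = n·p_i = [28.40, 18.93, 28.40, 18.93, 47.33]
χ² = (37−28.40)²/28.40 + (25−18.93)²/18.93 + (12−28.40)²/28.40 + (32−18.93)²/18.93 + (36−47.33)²/47.33 = 25.7500
df = 4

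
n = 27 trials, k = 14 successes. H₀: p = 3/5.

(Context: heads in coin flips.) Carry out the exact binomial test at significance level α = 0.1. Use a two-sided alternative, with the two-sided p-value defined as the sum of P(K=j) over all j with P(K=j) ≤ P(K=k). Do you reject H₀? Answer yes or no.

reject H₀: no

Exact binomial: n=27, k=14, p₀=3/5=0.6000
P(X=j) = C(n,j)·p₀^j·(1−p₀)^(n−j); p = Σ P(X=j) over j with P(X=j) ≤ P(X=14)
p-value (two-sided) = 0.43408
At α=0.1: p ≥ α → fail to reject H₀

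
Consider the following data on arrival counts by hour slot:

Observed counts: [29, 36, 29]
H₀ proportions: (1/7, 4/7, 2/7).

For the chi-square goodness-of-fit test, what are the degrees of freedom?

df = k − 1 = 3 − 1 = 2

degrees of freedom = 2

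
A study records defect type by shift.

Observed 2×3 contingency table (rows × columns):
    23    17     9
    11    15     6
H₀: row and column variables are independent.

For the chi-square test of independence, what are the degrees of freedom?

degrees of freedom = 2

df = (r−1)(c−1) = (2−1)·(3−1) = 2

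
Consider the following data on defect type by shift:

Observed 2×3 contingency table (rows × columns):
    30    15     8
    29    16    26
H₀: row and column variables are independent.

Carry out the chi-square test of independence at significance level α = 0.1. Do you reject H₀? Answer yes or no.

Row totals [53, 71], col totals [59, 31, 34], n=124
χ² = (30−25.22)²/25.22 + (15−13.25)²/13.25 + (8−14.53)²/14.53 + (29−33.78)²/33.78 + (16−17.75)²/17.75 + (26−19.47)²/19.47 = 7.1157
df = 2
p-value (upper-tail) = 0.02850
At α=0.1: p < α → reject H₀

reject H₀: yes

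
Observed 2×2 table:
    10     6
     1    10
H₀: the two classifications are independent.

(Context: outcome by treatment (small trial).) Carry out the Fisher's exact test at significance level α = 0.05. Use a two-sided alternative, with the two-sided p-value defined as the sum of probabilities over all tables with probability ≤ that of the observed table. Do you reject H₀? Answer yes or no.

Margins: r₁=16, r₂=11, c₁=11, c₂=16, n=27
p_obs = C(16,10)·C(11,1)/C(27,11); sum pmf over tables with pmf ≤ p_obs
p-value (two-sided) = 0.00761
At α=0.05: p < α → reject H₀

reject H₀: yes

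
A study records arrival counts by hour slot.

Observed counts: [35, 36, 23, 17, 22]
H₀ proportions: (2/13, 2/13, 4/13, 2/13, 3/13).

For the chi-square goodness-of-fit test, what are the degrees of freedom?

df = k − 1 = 5 − 1 = 4

degrees of freedom = 4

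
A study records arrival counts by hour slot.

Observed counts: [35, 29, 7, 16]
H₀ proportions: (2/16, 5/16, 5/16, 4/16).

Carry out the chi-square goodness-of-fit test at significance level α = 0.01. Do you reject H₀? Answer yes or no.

n = 87; E_i = n·p_i = [10.88, 27.19, 27.19, 21.75]
χ² = (35−10.88)²/10.88 + (29−27.19)²/27.19 + (7−27.19)²/27.19 + (16−21.75)²/21.75 = 70.1494
df = 3
p-value (upper-tail) = 0.00000
At α=0.01: p < α → reject H₀

reject H₀: yes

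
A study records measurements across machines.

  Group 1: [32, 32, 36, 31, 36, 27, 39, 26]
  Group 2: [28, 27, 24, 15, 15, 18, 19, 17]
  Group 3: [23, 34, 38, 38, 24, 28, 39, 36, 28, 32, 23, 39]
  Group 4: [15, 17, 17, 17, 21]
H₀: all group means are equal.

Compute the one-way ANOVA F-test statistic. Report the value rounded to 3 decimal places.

test statistic = 15.979

Group means [32.38, 20.38, 31.83, 17.40], grand mean 27.000
SSB = Σnᵢ(x̄ᵢ−x̄)² = 1323.383; SSW = ΣΣ(x−x̄ᵢ)² = 800.617
MSB = 1323.383/3 = 441.1278; MSW = 800.617/29 = 27.6075
F = MSB/MSW = 15.9786
df = (3, 29)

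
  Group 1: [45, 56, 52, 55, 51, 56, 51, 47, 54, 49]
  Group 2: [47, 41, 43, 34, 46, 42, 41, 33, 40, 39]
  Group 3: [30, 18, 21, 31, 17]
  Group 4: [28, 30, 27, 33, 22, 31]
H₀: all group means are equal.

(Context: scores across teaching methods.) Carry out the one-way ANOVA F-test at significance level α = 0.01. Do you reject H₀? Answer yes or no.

Group means [51.60, 40.60, 23.40, 28.50], grand mean 39.032
SSB = Σnᵢ(x̄ᵢ−x̄)² = 3491.468; SSW = ΣΣ(x−x̄ᵢ)² = 561.500
MSB = 3491.468/3 = 1163.8226; MSW = 561.500/27 = 20.7963
F = MSB/MSW = 55.9630
df = (3, 27)
p-value (upper-tail) = 0.00000
At α=0.01: p < α → reject H₀

reject H₀: yes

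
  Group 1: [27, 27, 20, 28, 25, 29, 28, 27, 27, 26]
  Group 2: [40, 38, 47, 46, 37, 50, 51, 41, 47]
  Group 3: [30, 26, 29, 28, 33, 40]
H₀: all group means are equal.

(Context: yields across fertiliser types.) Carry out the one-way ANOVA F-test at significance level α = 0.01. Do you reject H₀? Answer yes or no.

Group means [26.40, 44.11, 31.00], grand mean 33.880
SSB = Σnᵢ(x̄ᵢ−x̄)² = 1551.351; SSW = ΣΣ(x−x̄ᵢ)² = 397.289
MSB = 1551.351/2 = 775.6756; MSW = 397.289/22 = 18.0586
F = MSB/MSW = 42.9533
df = (2, 22)
p-value (upper-tail) = 0.00000
At α=0.01: p < α → reject H₀

reject H₀: yes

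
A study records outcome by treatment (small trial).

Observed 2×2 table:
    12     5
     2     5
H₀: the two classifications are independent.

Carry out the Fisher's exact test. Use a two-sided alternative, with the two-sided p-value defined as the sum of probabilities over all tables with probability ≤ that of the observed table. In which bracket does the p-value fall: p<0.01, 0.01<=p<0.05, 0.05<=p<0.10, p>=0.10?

p-value bracket: 0.05<=p<0.10

Margins: r₁=17, r₂=7, c₁=14, c₂=10, n=24
p_obs = C(17,12)·C(7,2)/C(24,14); sum pmf over tables with pmf ≤ p_obs
p-value (two-sided) = 0.08501
→ bracket: 0.05<=p<0.10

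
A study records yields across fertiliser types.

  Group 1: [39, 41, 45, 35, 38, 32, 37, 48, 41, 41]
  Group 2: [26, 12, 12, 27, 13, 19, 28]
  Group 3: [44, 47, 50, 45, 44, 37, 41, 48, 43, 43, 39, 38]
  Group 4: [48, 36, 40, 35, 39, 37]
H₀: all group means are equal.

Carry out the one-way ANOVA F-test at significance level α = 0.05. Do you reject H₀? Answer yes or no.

Group means [39.70, 19.57, 43.25, 39.17], grand mean 36.800
SSB = Σnᵢ(x̄ᵢ−x̄)² = 2694.702; SSW = ΣΣ(x−x̄ᵢ)² = 806.898
MSB = 2694.702/3 = 898.2341; MSW = 806.898/31 = 26.0290
F = MSB/MSW = 34.5090
df = (3, 31)
p-value (upper-tail) = 0.00000
At α=0.05: p < α → reject H₀

reject H₀: yes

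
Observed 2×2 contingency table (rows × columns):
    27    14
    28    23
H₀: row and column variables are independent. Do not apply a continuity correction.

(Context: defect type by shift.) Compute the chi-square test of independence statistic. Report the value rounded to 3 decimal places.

Row totals [41, 51], col totals [55, 37], n=92
χ² = (27−24.51)²/24.51 + (14−16.49)²/16.49 + (28−30.49)²/30.49 + (23−20.51)²/20.51 = 1.1338
df = 1

test statistic = 1.134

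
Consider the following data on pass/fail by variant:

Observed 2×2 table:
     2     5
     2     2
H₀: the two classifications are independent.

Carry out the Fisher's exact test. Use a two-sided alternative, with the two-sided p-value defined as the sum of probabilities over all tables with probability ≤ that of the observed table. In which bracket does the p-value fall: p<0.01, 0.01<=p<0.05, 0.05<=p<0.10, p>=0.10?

Margins: r₁=7, r₂=4, c₁=4, c₂=7, n=11
p_obs = C(7,2)·C(4,2)/C(11,4); sum pmf over tables with pmf ≤ p_obs
p-value (two-sided) = 0.57576
→ bracket: p>=0.10

p-value bracket: p>=0.10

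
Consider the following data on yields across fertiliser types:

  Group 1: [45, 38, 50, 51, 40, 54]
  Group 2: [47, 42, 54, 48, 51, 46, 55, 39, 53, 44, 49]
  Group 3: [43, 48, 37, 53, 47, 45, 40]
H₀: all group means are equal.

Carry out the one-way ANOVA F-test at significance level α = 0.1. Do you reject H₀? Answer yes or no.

Group means [46.33, 48.00, 44.71], grand mean 46.625
SSB = Σnᵢ(x̄ᵢ−x̄)² = 46.863; SSW = ΣΣ(x−x̄ᵢ)² = 632.762
MSB = 46.863/2 = 23.4315; MSW = 632.762/21 = 30.1315
F = MSB/MSW = 0.7776
df = (2, 21)
p-value (upper-tail) = 0.47228
At α=0.1: p ≥ α → fail to reject H₀

reject H₀: no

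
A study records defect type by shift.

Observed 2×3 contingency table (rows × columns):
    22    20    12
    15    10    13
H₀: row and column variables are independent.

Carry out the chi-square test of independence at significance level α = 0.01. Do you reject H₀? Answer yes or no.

Row totals [54, 38], col totals [37, 30, 25], n=92
χ² = (22−21.72)²/21.72 + (20−17.61)²/17.61 + (12−14.67)²/14.67 + (15−15.28)²/15.28 + (10−12.39)²/12.39 + (13−10.33)²/10.33 = 1.9748
df = 2
p-value (upper-tail) = 0.37255
At α=0.01: p ≥ α → fail to reject H₀

reject H₀: no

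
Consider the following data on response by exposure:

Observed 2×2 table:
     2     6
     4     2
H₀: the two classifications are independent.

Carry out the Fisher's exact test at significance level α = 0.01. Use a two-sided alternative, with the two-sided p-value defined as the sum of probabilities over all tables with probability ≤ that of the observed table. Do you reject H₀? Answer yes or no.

reject H₀: no

Margins: r₁=8, r₂=6, c₁=6, c₂=8, n=14
p_obs = C(8,2)·C(6,4)/C(14,6); sum pmf over tables with pmf ≤ p_obs
p-value (two-sided) = 0.27739
At α=0.01: p ≥ α → fail to reject H₀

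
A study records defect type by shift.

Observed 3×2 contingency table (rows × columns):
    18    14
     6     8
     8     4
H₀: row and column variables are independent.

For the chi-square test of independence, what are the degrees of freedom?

degrees of freedom = 2

df = (r−1)(c−1) = (3−1)·(2−1) = 2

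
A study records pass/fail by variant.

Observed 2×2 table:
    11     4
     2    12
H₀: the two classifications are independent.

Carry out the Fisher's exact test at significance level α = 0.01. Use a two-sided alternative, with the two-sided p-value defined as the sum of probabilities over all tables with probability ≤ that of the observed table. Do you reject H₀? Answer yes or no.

Margins: r₁=15, r₂=14, c₁=13, c₂=16, n=29
p_obs = C(15,11)·C(14,2)/C(29,13); sum pmf over tables with pmf ≤ p_obs
p-value (two-sided) = 0.00251
At α=0.01: p < α → reject H₀

reject H₀: yes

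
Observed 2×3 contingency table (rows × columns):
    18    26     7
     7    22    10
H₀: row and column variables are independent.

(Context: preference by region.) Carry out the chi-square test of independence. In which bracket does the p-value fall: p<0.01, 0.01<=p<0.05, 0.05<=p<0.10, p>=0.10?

p-value bracket: p>=0.10

Row totals [51, 39], col totals [25, 48, 17], n=90
χ² = (18−14.17)²/14.17 + (26−27.20)²/27.20 + (7−9.63)²/9.63 + (7−10.83)²/10.83 + (22−20.80)²/20.80 + (10−7.37)²/7.37 = 4.1770
df = 2
p-value (upper-tail) = 0.12387
→ bracket: p>=0.10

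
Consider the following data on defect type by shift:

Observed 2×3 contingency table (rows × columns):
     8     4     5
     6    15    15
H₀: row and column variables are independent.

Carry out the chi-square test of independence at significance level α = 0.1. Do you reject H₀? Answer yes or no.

Row totals [17, 36], col totals [14, 19, 20], n=53
χ² = (8−4.49)²/4.49 + (4−6.09)²/6.09 + (5−6.42)²/6.42 + (6−9.51)²/9.51 + (15−12.91)²/12.91 + (15−13.58)²/13.58 = 5.5570
df = 2
p-value (upper-tail) = 0.06213
At α=0.1: p < α → reject H₀

reject H₀: yes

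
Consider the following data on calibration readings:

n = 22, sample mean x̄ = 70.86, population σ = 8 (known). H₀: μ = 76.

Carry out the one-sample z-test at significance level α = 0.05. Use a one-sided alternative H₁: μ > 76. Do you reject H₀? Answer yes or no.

reject H₀: no

SE = σ/√n = 8/√22 = 1.7056
z = (x̄−μ₀)/SE = (70.86−76)/1.7056 = -3.0136
p-value (one-sided, H₁ greater) = 0.99871
At α=0.05: p ≥ α → fail to reject H₀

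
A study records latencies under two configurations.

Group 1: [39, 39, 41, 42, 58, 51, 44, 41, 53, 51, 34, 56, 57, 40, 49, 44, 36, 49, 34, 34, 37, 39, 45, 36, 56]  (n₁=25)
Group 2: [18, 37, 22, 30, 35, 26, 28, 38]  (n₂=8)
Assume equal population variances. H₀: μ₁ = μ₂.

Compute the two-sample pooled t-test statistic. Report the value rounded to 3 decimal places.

test statistic = 4.786

x̄₁=44.200, s₁=7.832, n₁=25
x̄₂=29.250, s₂=7.186, n₂=8
s_p² = [24·7.832² + 7·7.186²]/31 = 59.1452
SE = √(s_p²·(1/25+1/8)) = 3.1239
t = (44.200−29.250)/3.1239 = 4.7856
df = 31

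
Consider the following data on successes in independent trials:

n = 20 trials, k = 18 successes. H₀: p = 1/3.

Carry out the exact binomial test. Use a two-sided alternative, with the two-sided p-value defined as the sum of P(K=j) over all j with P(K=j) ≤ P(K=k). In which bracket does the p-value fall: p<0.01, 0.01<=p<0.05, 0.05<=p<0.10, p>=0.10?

Exact binomial: n=20, k=18, p₀=1/3=0.3333
P(X=j) = C(n,j)·p₀^j·(1−p₀)^(n−j); p = Σ P(X=j) over j with P(X=j) ≤ P(X=18)
p-value (two-sided) = 0.00000
→ bracket: p<0.01

p-value bracket: p<0.01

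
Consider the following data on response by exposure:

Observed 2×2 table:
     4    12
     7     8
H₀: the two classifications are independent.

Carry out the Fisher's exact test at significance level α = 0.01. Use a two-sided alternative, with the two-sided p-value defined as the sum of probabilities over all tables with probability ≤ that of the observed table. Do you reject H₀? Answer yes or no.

Margins: r₁=16, r₂=15, c₁=11, c₂=20, n=31
p_obs = C(16,4)·C(15,7)/C(31,11); sum pmf over tables with pmf ≤ p_obs
p-value (two-sided) = 0.27337
At α=0.01: p ≥ α → fail to reject H₀

reject H₀: no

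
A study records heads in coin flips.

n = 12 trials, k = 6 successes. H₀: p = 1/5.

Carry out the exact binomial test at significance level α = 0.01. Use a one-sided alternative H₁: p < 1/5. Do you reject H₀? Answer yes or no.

reject H₀: no

Exact binomial: n=12, k=6, p₀=1/5=0.2000
P(X≤6) from Σ C(n,i)·p₀^i·(1−p₀)^(n−i)
p-value (one-sided, H₁ less) = 0.99610
At α=0.01: p ≥ α → fail to reject H₀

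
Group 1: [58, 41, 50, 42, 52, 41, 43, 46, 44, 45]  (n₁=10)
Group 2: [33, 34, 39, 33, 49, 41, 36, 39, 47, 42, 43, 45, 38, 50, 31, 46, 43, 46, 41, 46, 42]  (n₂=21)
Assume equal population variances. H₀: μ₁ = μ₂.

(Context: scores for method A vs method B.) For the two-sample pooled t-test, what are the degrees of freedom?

degrees of freedom = 29

df = n₁ + n₂ − 2 = 10 + 21 − 2 = 29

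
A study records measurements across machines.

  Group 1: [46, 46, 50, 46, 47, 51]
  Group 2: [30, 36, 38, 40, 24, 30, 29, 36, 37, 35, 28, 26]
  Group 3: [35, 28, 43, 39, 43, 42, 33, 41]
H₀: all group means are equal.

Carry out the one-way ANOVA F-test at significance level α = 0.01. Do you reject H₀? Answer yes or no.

reject H₀: yes

Group means [47.67, 32.42, 38.00], grand mean 37.654
SSB = Σnᵢ(x̄ᵢ−x̄)² = 931.635; SSW = ΣΣ(x−x̄ᵢ)² = 532.250
MSB = 931.635/2 = 465.8173; MSW = 532.250/23 = 23.1413
F = MSB/MSW = 20.1293
df = (2, 23)
p-value (upper-tail) = 0.00001
At α=0.01: p < α → reject H₀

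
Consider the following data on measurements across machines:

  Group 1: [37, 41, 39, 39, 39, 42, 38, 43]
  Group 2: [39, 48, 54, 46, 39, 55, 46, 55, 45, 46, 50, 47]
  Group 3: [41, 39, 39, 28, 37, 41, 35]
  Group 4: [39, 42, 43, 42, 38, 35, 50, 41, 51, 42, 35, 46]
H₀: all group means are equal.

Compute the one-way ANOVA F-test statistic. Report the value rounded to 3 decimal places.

test statistic = 8.659

Group means [39.75, 47.50, 37.14, 42.00], grand mean 42.359
SSB = Σnᵢ(x̄ᵢ−x̄)² = 563.617; SSW = ΣΣ(x−x̄ᵢ)² = 759.357
MSB = 563.617/3 = 187.8724; MSW = 759.357/35 = 21.6959
F = MSB/MSW = 8.6593
df = (3, 35)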